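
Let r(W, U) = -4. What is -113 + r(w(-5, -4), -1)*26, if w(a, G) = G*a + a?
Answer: -217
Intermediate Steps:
w(a, G) = a + G*a
-113 + r(w(-5, -4), -1)*26 = -113 - 4*26 = -113 - 104 = -217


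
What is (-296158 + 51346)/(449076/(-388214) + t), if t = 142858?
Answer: -11879930721/6932378317 ≈ -1.7137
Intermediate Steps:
(-296158 + 51346)/(449076/(-388214) + t) = (-296158 + 51346)/(449076/(-388214) + 142858) = -244812/(449076*(-1/388214) + 142858) = -244812/(-224538/194107 + 142858) = -244812/27729513268/194107 = -244812*194107/27729513268 = -11879930721/6932378317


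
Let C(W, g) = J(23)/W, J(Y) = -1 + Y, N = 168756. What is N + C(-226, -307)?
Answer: 19069417/113 ≈ 1.6876e+5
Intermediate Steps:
C(W, g) = 22/W (C(W, g) = (-1 + 23)/W = 22/W)
N + C(-226, -307) = 168756 + 22/(-226) = 168756 + 22*(-1/226) = 168756 - 11/113 = 19069417/113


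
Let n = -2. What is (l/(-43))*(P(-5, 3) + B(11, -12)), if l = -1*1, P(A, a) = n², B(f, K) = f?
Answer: 15/43 ≈ 0.34884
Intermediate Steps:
P(A, a) = 4 (P(A, a) = (-2)² = 4)
l = -1
(l/(-43))*(P(-5, 3) + B(11, -12)) = (-1/(-43))*(4 + 11) = -1*(-1/43)*15 = (1/43)*15 = 15/43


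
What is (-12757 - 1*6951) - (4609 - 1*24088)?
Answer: -229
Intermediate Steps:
(-12757 - 1*6951) - (4609 - 1*24088) = (-12757 - 6951) - (4609 - 24088) = -19708 - 1*(-19479) = -19708 + 19479 = -229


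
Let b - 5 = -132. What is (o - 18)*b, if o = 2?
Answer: 2032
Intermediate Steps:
b = -127 (b = 5 - 132 = -127)
(o - 18)*b = (2 - 18)*(-127) = -16*(-127) = 2032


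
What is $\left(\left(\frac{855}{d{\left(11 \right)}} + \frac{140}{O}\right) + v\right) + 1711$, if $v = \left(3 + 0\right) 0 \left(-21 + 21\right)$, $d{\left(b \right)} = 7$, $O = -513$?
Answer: $\frac{6581836}{3591} \approx 1832.9$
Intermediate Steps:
$v = 0$ ($v = 3 \cdot 0 \cdot 0 = 0 \cdot 0 = 0$)
$\left(\left(\frac{855}{d{\left(11 \right)}} + \frac{140}{O}\right) + v\right) + 1711 = \left(\left(\frac{855}{7} + \frac{140}{-513}\right) + 0\right) + 1711 = \left(\left(855 \cdot \frac{1}{7} + 140 \left(- \frac{1}{513}\right)\right) + 0\right) + 1711 = \left(\left(\frac{855}{7} - \frac{140}{513}\right) + 0\right) + 1711 = \left(\frac{437635}{3591} + 0\right) + 1711 = \frac{437635}{3591} + 1711 = \frac{6581836}{3591}$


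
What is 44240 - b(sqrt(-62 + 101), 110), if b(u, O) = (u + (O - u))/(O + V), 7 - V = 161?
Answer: 88485/2 ≈ 44243.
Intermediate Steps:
V = -154 (V = 7 - 1*161 = 7 - 161 = -154)
b(u, O) = O/(-154 + O) (b(u, O) = (u + (O - u))/(O - 154) = O/(-154 + O))
44240 - b(sqrt(-62 + 101), 110) = 44240 - 110/(-154 + 110) = 44240 - 110/(-44) = 44240 - 110*(-1)/44 = 44240 - 1*(-5/2) = 44240 + 5/2 = 88485/2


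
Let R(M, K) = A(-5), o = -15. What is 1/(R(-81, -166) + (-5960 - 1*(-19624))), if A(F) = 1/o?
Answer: 15/204959 ≈ 7.3185e-5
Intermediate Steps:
A(F) = -1/15 (A(F) = 1/(-15) = -1/15)
R(M, K) = -1/15
1/(R(-81, -166) + (-5960 - 1*(-19624))) = 1/(-1/15 + (-5960 - 1*(-19624))) = 1/(-1/15 + (-5960 + 19624)) = 1/(-1/15 + 13664) = 1/(204959/15) = 15/204959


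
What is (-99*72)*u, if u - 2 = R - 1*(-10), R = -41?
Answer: 206712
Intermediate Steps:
u = -29 (u = 2 + (-41 - 1*(-10)) = 2 + (-41 + 10) = 2 - 31 = -29)
(-99*72)*u = -99*72*(-29) = -7128*(-29) = 206712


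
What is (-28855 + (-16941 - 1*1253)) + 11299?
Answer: -35750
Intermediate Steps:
(-28855 + (-16941 - 1*1253)) + 11299 = (-28855 + (-16941 - 1253)) + 11299 = (-28855 - 18194) + 11299 = -47049 + 11299 = -35750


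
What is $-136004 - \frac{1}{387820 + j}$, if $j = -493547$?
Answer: $- \frac{14379294907}{105727} \approx -1.36 \cdot 10^{5}$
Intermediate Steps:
$-136004 - \frac{1}{387820 + j} = -136004 - \frac{1}{387820 - 493547} = -136004 - \frac{1}{-105727} = -136004 - - \frac{1}{105727} = -136004 + \frac{1}{105727} = - \frac{14379294907}{105727}$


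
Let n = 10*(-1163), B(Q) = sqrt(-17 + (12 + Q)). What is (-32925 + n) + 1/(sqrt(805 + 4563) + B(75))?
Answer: (1 - 89110*sqrt(1342) - 44555*sqrt(70))/(sqrt(70) + 2*sqrt(1342)) ≈ -44555.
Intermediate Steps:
B(Q) = sqrt(-5 + Q)
n = -11630
(-32925 + n) + 1/(sqrt(805 + 4563) + B(75)) = (-32925 - 11630) + 1/(sqrt(805 + 4563) + sqrt(-5 + 75)) = -44555 + 1/(sqrt(5368) + sqrt(70)) = -44555 + 1/(2*sqrt(1342) + sqrt(70)) = -44555 + 1/(sqrt(70) + 2*sqrt(1342))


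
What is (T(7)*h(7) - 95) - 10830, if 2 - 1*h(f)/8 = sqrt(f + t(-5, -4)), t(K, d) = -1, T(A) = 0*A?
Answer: -10925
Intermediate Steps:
T(A) = 0
h(f) = 16 - 8*sqrt(-1 + f) (h(f) = 16 - 8*sqrt(f - 1) = 16 - 8*sqrt(-1 + f))
(T(7)*h(7) - 95) - 10830 = (0*(16 - 8*sqrt(-1 + 7)) - 95) - 10830 = (0*(16 - 8*sqrt(6)) - 95) - 10830 = (0 - 95) - 10830 = -95 - 10830 = -10925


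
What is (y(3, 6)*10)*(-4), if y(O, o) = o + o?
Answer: -480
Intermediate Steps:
y(O, o) = 2*o
(y(3, 6)*10)*(-4) = ((2*6)*10)*(-4) = (12*10)*(-4) = 120*(-4) = -480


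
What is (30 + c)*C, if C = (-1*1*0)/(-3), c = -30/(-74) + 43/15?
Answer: 0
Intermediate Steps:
c = 1816/555 (c = -30*(-1/74) + 43*(1/15) = 15/37 + 43/15 = 1816/555 ≈ 3.2721)
C = 0 (C = -1*0*(-⅓) = 0*(-⅓) = 0)
(30 + c)*C = (30 + 1816/555)*0 = (18466/555)*0 = 0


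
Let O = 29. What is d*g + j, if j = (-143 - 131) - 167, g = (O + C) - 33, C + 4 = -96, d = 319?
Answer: -33617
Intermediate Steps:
C = -100 (C = -4 - 96 = -100)
g = -104 (g = (29 - 100) - 33 = -71 - 33 = -104)
j = -441 (j = -274 - 167 = -441)
d*g + j = 319*(-104) - 441 = -33176 - 441 = -33617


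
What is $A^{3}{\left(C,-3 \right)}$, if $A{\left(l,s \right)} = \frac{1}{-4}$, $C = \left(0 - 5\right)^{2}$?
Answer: $- \frac{1}{64} \approx -0.015625$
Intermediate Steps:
$C = 25$ ($C = \left(-5\right)^{2} = 25$)
$A{\left(l,s \right)} = - \frac{1}{4}$
$A^{3}{\left(C,-3 \right)} = \left(- \frac{1}{4}\right)^{3} = - \frac{1}{64}$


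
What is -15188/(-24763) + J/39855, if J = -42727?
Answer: -452730961/986929365 ≈ -0.45873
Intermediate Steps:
-15188/(-24763) + J/39855 = -15188/(-24763) - 42727/39855 = -15188*(-1/24763) - 42727*1/39855 = 15188/24763 - 42727/39855 = -452730961/986929365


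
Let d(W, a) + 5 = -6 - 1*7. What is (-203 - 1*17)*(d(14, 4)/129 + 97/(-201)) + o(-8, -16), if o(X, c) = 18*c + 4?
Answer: -1271672/8643 ≈ -147.13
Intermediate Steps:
d(W, a) = -18 (d(W, a) = -5 + (-6 - 1*7) = -5 + (-6 - 7) = -5 - 13 = -18)
o(X, c) = 4 + 18*c
(-203 - 1*17)*(d(14, 4)/129 + 97/(-201)) + o(-8, -16) = (-203 - 1*17)*(-18/129 + 97/(-201)) + (4 + 18*(-16)) = (-203 - 17)*(-18*1/129 + 97*(-1/201)) + (4 - 288) = -220*(-6/43 - 97/201) - 284 = -220*(-5377/8643) - 284 = 1182940/8643 - 284 = -1271672/8643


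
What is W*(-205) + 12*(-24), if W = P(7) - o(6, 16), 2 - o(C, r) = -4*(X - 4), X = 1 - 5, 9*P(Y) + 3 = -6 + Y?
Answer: -57532/9 ≈ -6392.4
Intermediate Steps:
P(Y) = -1 + Y/9 (P(Y) = -1/3 + (-6 + Y)/9 = -1/3 + (-2/3 + Y/9) = -1 + Y/9)
X = -4
o(C, r) = -30 (o(C, r) = 2 - (-4)*(-4 - 4) = 2 - (-4)*(-8) = 2 - 1*32 = 2 - 32 = -30)
W = 268/9 (W = (-1 + (1/9)*7) - 1*(-30) = (-1 + 7/9) + 30 = -2/9 + 30 = 268/9 ≈ 29.778)
W*(-205) + 12*(-24) = (268/9)*(-205) + 12*(-24) = -54940/9 - 288 = -57532/9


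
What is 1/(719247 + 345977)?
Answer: 1/1065224 ≈ 9.3877e-7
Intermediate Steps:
1/(719247 + 345977) = 1/1065224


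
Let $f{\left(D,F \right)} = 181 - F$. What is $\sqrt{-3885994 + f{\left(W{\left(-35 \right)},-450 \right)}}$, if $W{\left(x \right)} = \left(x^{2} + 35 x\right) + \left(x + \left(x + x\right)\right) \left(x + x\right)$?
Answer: $3 i \sqrt{431707} \approx 1971.1 i$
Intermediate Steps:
$W{\left(x \right)} = 7 x^{2} + 35 x$ ($W{\left(x \right)} = \left(x^{2} + 35 x\right) + \left(x + 2 x\right) 2 x = \left(x^{2} + 35 x\right) + 3 x 2 x = \left(x^{2} + 35 x\right) + 6 x^{2} = 7 x^{2} + 35 x$)
$\sqrt{-3885994 + f{\left(W{\left(-35 \right)},-450 \right)}} = \sqrt{-3885994 + \left(181 - -450\right)} = \sqrt{-3885994 + \left(181 + 450\right)} = \sqrt{-3885994 + 631} = \sqrt{-3885363} = 3 i \sqrt{431707}$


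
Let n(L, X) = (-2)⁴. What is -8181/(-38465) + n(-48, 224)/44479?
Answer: 364498139/1710884735 ≈ 0.21305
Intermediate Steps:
n(L, X) = 16
-8181/(-38465) + n(-48, 224)/44479 = -8181/(-38465) + 16/44479 = -8181*(-1/38465) + 16*(1/44479) = 8181/38465 + 16/44479 = 364498139/1710884735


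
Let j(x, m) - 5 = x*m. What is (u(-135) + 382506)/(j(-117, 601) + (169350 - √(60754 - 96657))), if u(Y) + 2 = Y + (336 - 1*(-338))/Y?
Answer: 222272021146/57571990515 + 51619141*I*√35903/1324155781845 ≈ 3.8608 + 0.0073865*I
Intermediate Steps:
u(Y) = -2 + Y + 674/Y (u(Y) = -2 + (Y + (336 - 1*(-338))/Y) = -2 + (Y + (336 + 338)/Y) = -2 + (Y + 674/Y) = -2 + Y + 674/Y)
j(x, m) = 5 + m*x (j(x, m) = 5 + x*m = 5 + m*x)
(u(-135) + 382506)/(j(-117, 601) + (169350 - √(60754 - 96657))) = ((-2 - 135 + 674/(-135)) + 382506)/((5 + 601*(-117)) + (169350 - √(60754 - 96657))) = ((-2 - 135 + 674*(-1/135)) + 382506)/((5 - 70317) + (169350 - √(-35903))) = ((-2 - 135 - 674/135) + 382506)/(-70312 + (169350 - I*√35903)) = (-19169/135 + 382506)/(-70312 + (169350 - I*√35903)) = 51619141/(135*(99038 - I*√35903))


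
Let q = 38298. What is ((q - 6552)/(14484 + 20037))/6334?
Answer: 143/984937 ≈ 0.00014519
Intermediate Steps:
((q - 6552)/(14484 + 20037))/6334 = ((38298 - 6552)/(14484 + 20037))/6334 = (31746/34521)*(1/6334) = (31746*(1/34521))*(1/6334) = (286/311)*(1/6334) = 143/984937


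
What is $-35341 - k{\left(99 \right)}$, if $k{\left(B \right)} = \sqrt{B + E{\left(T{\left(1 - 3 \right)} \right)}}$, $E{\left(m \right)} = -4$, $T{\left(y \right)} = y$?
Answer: $-35341 - \sqrt{95} \approx -35351.0$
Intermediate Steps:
$k{\left(B \right)} = \sqrt{-4 + B}$ ($k{\left(B \right)} = \sqrt{B - 4} = \sqrt{-4 + B}$)
$-35341 - k{\left(99 \right)} = -35341 - \sqrt{-4 + 99} = -35341 - \sqrt{95}$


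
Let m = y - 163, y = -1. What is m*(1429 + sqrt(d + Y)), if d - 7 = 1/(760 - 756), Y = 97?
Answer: -234356 - 82*sqrt(417) ≈ -2.3603e+5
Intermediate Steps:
m = -164 (m = -1 - 163 = -164)
d = 29/4 (d = 7 + 1/(760 - 756) = 7 + 1/4 = 29/4 ≈ 7.2500)
m*(1429 + sqrt(d + Y)) = -164*(1429 + sqrt(29/4 + 97)) = -164*(1429 + sqrt(417/4)) = -164*(1429 + sqrt(417)/2) = -234356 - 82*sqrt(417)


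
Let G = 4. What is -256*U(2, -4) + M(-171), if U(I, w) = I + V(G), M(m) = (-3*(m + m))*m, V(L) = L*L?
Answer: -180054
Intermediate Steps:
V(L) = L**2
M(m) = -6*m**2 (M(m) = (-6*m)*m = -6*m**2)
U(I, w) = 16 + I (U(I, w) = I + 4**2 = I + 16 = 16 + I)
-256*U(2, -4) + M(-171) = -256*(16 + 2) - 6*(-171)**2 = -256*18 - 6*29241 = -4608 - 175446 = -180054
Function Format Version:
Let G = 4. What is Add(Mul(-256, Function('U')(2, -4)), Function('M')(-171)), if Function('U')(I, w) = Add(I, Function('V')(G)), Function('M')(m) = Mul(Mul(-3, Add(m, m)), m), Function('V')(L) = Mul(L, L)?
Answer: -180054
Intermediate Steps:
Function('V')(L) = Pow(L, 2)
Function('M')(m) = Mul(-6, Pow(m, 2)) (Function('M')(m) = Mul(Mul(-3, Mul(2, m)), m) = Mul(Mul(-6, m), m) = Mul(-6, Pow(m, 2)))
Function('U')(I, w) = Add(16, I) (Function('U')(I, w) = Add(I, Pow(4, 2)) = Add(I, 16) = Add(16, I))
Add(Mul(-256, Function('U')(2, -4)), Function('M')(-171)) = Add(Mul(-256, Add(16, 2)), Mul(-6, Pow(-171, 2))) = Add(Mul(-256, 18), Mul(-6, 29241)) = Add(-4608, -175446) = -180054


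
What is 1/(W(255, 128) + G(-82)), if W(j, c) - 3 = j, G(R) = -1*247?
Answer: 1/11 ≈ 0.090909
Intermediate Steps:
G(R) = -247
W(j, c) = 3 + j
1/(W(255, 128) + G(-82)) = 1/((3 + 255) - 247) = 1/(258 - 247) = 1/11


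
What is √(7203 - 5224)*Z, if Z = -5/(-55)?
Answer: √1979/11 ≈ 4.0442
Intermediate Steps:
Z = 1/11 (Z = -5*(-1/55) = 1/11 ≈ 0.090909)
√(7203 - 5224)*Z = √(7203 - 5224)*(1/11) = √1979*(1/11) = √1979/11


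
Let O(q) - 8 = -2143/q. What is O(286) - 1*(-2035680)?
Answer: 582204625/286 ≈ 2.0357e+6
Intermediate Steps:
O(q) = 8 - 2143/q
O(286) - 1*(-2035680) = (8 - 2143/286) - 1*(-2035680) = (8 - 2143*1/286) + 2035680 = (8 - 2143/286) + 2035680 = 145/286 + 2035680 = 582204625/286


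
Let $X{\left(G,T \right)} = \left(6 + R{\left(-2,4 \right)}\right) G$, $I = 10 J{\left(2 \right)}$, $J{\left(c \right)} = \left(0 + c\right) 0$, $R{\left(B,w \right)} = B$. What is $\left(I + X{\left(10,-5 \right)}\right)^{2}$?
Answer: $1600$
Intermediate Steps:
$J{\left(c \right)} = 0$ ($J{\left(c \right)} = c 0 = 0$)
$I = 0$ ($I = 10 \cdot 0 = 0$)
$X{\left(G,T \right)} = 4 G$ ($X{\left(G,T \right)} = \left(6 - 2\right) G = 4 G$)
$\left(I + X{\left(10,-5 \right)}\right)^{2} = \left(0 + 4 \cdot 10\right)^{2} = \left(0 + 40\right)^{2} = 40^{2} = 1600$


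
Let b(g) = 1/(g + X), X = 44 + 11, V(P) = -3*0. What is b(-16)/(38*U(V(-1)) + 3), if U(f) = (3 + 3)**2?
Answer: 1/53469 ≈ 1.8702e-5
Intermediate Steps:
V(P) = 0
U(f) = 36 (U(f) = 6**2 = 36)
X = 55
b(g) = 1/(55 + g) (b(g) = 1/(g + 55) = 1/(55 + g))
b(-16)/(38*U(V(-1)) + 3) = 1/((55 - 16)*(38*36 + 3)) = 1/(39*(1368 + 3)) = (1/39)/1371 = (1/39)*(1/1371) = 1/53469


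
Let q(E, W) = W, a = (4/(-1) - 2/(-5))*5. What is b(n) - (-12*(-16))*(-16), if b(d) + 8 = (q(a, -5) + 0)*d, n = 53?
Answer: 2799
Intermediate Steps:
a = -18 (a = (4*(-1) - 2*(-⅕))*5 = (-4 + ⅖)*5 = -18/5*5 = -18)
b(d) = -8 - 5*d (b(d) = -8 + (-5 + 0)*d = -8 - 5*d)
b(n) - (-12*(-16))*(-16) = (-8 - 5*53) - (-12*(-16))*(-16) = (-8 - 265) - 192*(-16) = -273 - 1*(-3072) = -273 + 3072 = 2799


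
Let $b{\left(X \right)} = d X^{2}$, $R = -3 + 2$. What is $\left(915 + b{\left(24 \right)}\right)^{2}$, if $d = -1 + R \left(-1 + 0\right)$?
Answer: $837225$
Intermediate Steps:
$R = -1$
$d = 0$ ($d = -1 - \left(-1 + 0\right) = -1 - -1 = -1 + 1 = 0$)
$b{\left(X \right)} = 0$ ($b{\left(X \right)} = 0 X^{2} = 0$)
$\left(915 + b{\left(24 \right)}\right)^{2} = \left(915 + 0\right)^{2} = 915^{2} = 837225$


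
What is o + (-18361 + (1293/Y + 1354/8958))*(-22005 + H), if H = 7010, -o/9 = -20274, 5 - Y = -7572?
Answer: 9349777375990043/33937383 ≈ 2.7550e+8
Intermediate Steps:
Y = 7577 (Y = 5 - 1*(-7572) = 5 + 7572 = 7577)
o = 182466 (o = -9*(-20274) = 182466)
o + (-18361 + (1293/Y + 1354/8958))*(-22005 + H) = 182466 + (-18361 + (1293/7577 + 1354/8958))*(-22005 + 7010) = 182466 + (-18361 + (1293*(1/7577) + 1354*(1/8958)))*(-14995) = 182466 + (-18361 + (1293/7577 + 677/4479))*(-14995) = 182466 + (-18361 + 10920976/33937383)*(-14995) = 182466 - 623113368287/33937383*(-14995) = 182466 + 9343584957463565/33937383 = 9349777375990043/33937383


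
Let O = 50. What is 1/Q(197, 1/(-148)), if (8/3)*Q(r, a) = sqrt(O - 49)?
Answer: 8/3 ≈ 2.6667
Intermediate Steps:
Q(r, a) = 3/8 (Q(r, a) = 3*sqrt(50 - 49)/8 = 3*sqrt(1)/8 = (3/8)*1 = 3/8)
1/Q(197, 1/(-148)) = 1/(3/8) = 8/3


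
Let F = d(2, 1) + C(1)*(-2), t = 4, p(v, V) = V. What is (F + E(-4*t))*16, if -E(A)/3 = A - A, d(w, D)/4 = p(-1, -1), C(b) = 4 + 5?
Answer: -352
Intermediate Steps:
C(b) = 9
d(w, D) = -4 (d(w, D) = 4*(-1) = -4)
E(A) = 0 (E(A) = -3*(A - A) = -3*0 = 0)
F = -22 (F = -4 + 9*(-2) = -4 - 18 = -22)
(F + E(-4*t))*16 = (-22 + 0)*16 = -22*16 = -352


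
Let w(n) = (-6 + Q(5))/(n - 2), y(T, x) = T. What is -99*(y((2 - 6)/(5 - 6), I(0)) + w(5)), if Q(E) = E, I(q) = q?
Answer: -363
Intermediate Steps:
w(n) = -1/(-2 + n) (w(n) = (-6 + 5)/(n - 2) = -1/(-2 + n))
-99*(y((2 - 6)/(5 - 6), I(0)) + w(5)) = -99*((2 - 6)/(5 - 6) - 1/(-2 + 5)) = -99*(-4/(-1) - 1/3) = -99*(-4*(-1) - 1*⅓) = -99*(4 - ⅓) = -99*11/3 = -363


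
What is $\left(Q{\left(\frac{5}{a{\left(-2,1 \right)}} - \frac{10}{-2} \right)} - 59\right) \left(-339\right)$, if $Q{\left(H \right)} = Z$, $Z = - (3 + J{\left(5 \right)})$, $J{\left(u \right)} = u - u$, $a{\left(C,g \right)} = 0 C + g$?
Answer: $21018$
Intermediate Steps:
$a{\left(C,g \right)} = g$ ($a{\left(C,g \right)} = 0 + g = g$)
$J{\left(u \right)} = 0$
$Z = -3$ ($Z = - (3 + 0) = \left(-1\right) 3 = -3$)
$Q{\left(H \right)} = -3$
$\left(Q{\left(\frac{5}{a{\left(-2,1 \right)}} - \frac{10}{-2} \right)} - 59\right) \left(-339\right) = \left(-3 - 59\right) \left(-339\right) = \left(-62\right) \left(-339\right) = 21018$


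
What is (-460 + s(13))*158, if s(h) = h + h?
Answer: -68572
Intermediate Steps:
s(h) = 2*h
(-460 + s(13))*158 = (-460 + 2*13)*158 = (-460 + 26)*158 = -434*158 = -68572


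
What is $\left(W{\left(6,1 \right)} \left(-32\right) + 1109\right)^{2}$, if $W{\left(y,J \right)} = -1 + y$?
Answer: $900601$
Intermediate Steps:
$\left(W{\left(6,1 \right)} \left(-32\right) + 1109\right)^{2} = \left(\left(-1 + 6\right) \left(-32\right) + 1109\right)^{2} = \left(5 \left(-32\right) + 1109\right)^{2} = \left(-160 + 1109\right)^{2} = 949^{2} = 900601$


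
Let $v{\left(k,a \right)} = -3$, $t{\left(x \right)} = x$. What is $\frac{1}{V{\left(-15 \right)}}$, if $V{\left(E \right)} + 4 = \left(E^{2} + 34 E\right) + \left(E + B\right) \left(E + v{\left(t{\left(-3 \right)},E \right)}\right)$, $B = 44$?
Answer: $- \frac{1}{811} \approx -0.001233$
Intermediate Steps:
$V{\left(E \right)} = -4 + E^{2} + 34 E + \left(-3 + E\right) \left(44 + E\right)$ ($V{\left(E \right)} = -4 + \left(\left(E^{2} + 34 E\right) + \left(E + 44\right) \left(E - 3\right)\right) = -4 + \left(\left(E^{2} + 34 E\right) + \left(44 + E\right) \left(-3 + E\right)\right) = -4 + \left(\left(E^{2} + 34 E\right) + \left(-3 + E\right) \left(44 + E\right)\right) = -4 + \left(E^{2} + 34 E + \left(-3 + E\right) \left(44 + E\right)\right) = -4 + E^{2} + 34 E + \left(-3 + E\right) \left(44 + E\right)$)
$\frac{1}{V{\left(-15 \right)}} = \frac{1}{-136 + 2 \left(-15\right)^{2} + 75 \left(-15\right)} = \frac{1}{-136 + 2 \cdot 225 - 1125} = \frac{1}{-136 + 450 - 1125} = \frac{1}{-811} = - \frac{1}{811}$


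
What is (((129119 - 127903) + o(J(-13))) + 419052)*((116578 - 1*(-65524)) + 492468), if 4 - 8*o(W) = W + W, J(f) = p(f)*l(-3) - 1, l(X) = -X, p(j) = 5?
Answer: 283498161050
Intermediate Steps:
J(f) = 14 (J(f) = 5*(-1*(-3)) - 1 = 5*3 - 1 = 15 - 1 = 14)
o(W) = ½ - W/4 (o(W) = ½ - (W + W)/8 = ½ - W/4)
(((129119 - 127903) + o(J(-13))) + 419052)*((116578 - 1*(-65524)) + 492468) = (((129119 - 127903) + (½ - ¼*14)) + 419052)*((116578 - 1*(-65524)) + 492468) = ((1216 + (½ - 7/2)) + 419052)*((116578 + 65524) + 492468) = ((1216 - 3) + 419052)*(182102 + 492468) = (1213 + 419052)*674570 = 420265*674570 = 283498161050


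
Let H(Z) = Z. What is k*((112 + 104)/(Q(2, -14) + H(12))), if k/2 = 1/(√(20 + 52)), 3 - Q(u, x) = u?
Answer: 36*√2/13 ≈ 3.9163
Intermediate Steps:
Q(u, x) = 3 - u
k = √2/6 (k = 2/(√(20 + 52)) = 2/(√72) = 2/((6*√2)) = 2*(√2/12) = √2/6 ≈ 0.23570)
k*((112 + 104)/(Q(2, -14) + H(12))) = (√2/6)*((112 + 104)/((3 - 1*2) + 12)) = (√2/6)*(216/((3 - 2) + 12)) = (√2/6)*(216/(1 + 12)) = (√2/6)*(216/13) = 36*√2/13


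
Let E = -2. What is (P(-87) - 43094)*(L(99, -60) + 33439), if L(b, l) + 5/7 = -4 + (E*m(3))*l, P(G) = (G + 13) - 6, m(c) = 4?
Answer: -10249507600/7 ≈ -1.4642e+9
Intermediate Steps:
P(G) = 7 + G (P(G) = (13 + G) - 6 = 7 + G)
L(b, l) = -33/7 - 8*l (L(b, l) = -5/7 + (-4 + (-2*4)*l) = -5/7 + (-4 - 8*l) = -33/7 - 8*l)
(P(-87) - 43094)*(L(99, -60) + 33439) = ((7 - 87) - 43094)*((-33/7 - 8*(-60)) + 33439) = (-80 - 43094)*((-33/7 + 480) + 33439) = -43174*(3327/7 + 33439) = -43174*237400/7 = -10249507600/7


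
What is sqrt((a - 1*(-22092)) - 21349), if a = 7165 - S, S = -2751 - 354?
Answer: sqrt(11013) ≈ 104.94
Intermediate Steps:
S = -3105
a = 10270 (a = 7165 - 1*(-3105) = 7165 + 3105 = 10270)
sqrt((a - 1*(-22092)) - 21349) = sqrt((10270 - 1*(-22092)) - 21349) = sqrt((10270 + 22092) - 21349) = sqrt(32362 - 21349) = sqrt(11013)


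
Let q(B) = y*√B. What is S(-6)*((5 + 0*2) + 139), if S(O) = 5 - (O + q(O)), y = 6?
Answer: 1584 - 864*I*√6 ≈ 1584.0 - 2116.4*I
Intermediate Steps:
q(B) = 6*√B
S(O) = 5 - O - 6*√O (S(O) = 5 - (O + 6*√O) = 5 + (-O - 6*√O) = 5 - O - 6*√O)
S(-6)*((5 + 0*2) + 139) = (5 - 1*(-6) - 6*I*√6)*((5 + 0*2) + 139) = (5 + 6 - 6*I*√6)*((5 + 0) + 139) = (5 + 6 - 6*I*√6)*(5 + 139) = (11 - 6*I*√6)*144 = 1584 - 864*I*√6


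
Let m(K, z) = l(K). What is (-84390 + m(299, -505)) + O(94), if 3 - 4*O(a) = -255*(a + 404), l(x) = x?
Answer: -209371/4 ≈ -52343.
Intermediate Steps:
m(K, z) = K
O(a) = 103023/4 + 255*a/4 (O(a) = ¾ - (-255)*(a + 404)/4 = ¾ - (-255)*(404 + a)/4 = ¾ - (-103020 - 255*a)/4 = ¾ + (25755 + 255*a/4) = 103023/4 + 255*a/4)
(-84390 + m(299, -505)) + O(94) = (-84390 + 299) + (103023/4 + (255/4)*94) = -84091 + (103023/4 + 11985/2) = -84091 + 126993/4 = -209371/4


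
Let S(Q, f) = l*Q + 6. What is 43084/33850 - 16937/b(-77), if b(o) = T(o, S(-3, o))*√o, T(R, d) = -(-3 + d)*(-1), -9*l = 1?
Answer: 21542/16925 + 50811*I*√77/770 ≈ 1.2728 + 579.04*I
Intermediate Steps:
l = -⅑ (l = -⅑*1 = -⅑ ≈ -0.11111)
S(Q, f) = 6 - Q/9 (S(Q, f) = -Q/9 + 6 = 6 - Q/9)
T(R, d) = -3 + d (T(R, d) = -(3 - d) = -3 + d)
b(o) = 10*√o/3 (b(o) = (-3 + (6 - ⅑*(-3)))*√o = (-3 + (6 + ⅓))*√o = (-3 + 19/3)*√o = 10*√o/3)
43084/33850 - 16937/b(-77) = 43084/33850 - 16937*(-3*I*√77/770) = 43084*(1/33850) - 16937*(-3*I*√77/770) = 21542/16925 - 16937*(-3*I*√77/770) = 21542/16925 - (-50811)*I*√77/770 = 21542/16925 + 50811*I*√77/770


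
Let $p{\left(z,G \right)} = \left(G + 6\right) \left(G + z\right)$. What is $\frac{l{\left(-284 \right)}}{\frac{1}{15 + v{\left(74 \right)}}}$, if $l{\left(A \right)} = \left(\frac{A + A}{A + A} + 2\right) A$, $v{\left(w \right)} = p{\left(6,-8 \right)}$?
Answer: $-16188$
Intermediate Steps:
$p{\left(z,G \right)} = \left(6 + G\right) \left(G + z\right)$
$v{\left(w \right)} = 4$ ($v{\left(w \right)} = \left(-8\right)^{2} + 6 \left(-8\right) + 6 \cdot 6 - 48 = 64 - 48 + 36 - 48 = 4$)
$l{\left(A \right)} = 3 A$ ($l{\left(A \right)} = \left(\frac{2 A}{2 A} + 2\right) A = \left(2 A \frac{1}{2 A} + 2\right) A = \left(1 + 2\right) A = 3 A$)
$\frac{l{\left(-284 \right)}}{\frac{1}{15 + v{\left(74 \right)}}} = \frac{3 \left(-284\right)}{\frac{1}{15 + 4}} = - \frac{852}{\frac{1}{19}} = - 852 \frac{1}{\frac{1}{19}} = \left(-852\right) 19 = -16188$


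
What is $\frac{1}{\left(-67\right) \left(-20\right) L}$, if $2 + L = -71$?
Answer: $- \frac{1}{97820} \approx -1.0223 \cdot 10^{-5}$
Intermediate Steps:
$L = -73$ ($L = -2 - 71 = -73$)
$\frac{1}{\left(-67\right) \left(-20\right) L} = \frac{1}{\left(-67\right) \left(-20\right) \left(-73\right)} = \frac{1}{1340 \left(-73\right)} = \frac{1}{-97820} = - \frac{1}{97820}$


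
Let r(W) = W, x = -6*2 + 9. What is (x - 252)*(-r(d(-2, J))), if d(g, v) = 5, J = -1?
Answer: 1275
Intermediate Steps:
x = -3 (x = -12 + 9 = -3)
(x - 252)*(-r(d(-2, J))) = (-3 - 252)*(-1*5) = -255*(-5) = 1275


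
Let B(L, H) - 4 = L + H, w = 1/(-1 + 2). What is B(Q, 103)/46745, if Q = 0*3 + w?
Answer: 108/46745 ≈ 0.0023104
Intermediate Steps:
w = 1 (w = 1/1 = 1)
Q = 1 (Q = 0*3 + 1 = 0 + 1 = 1)
B(L, H) = 4 + H + L (B(L, H) = 4 + (L + H) = 4 + (H + L) = 4 + H + L)
B(Q, 103)/46745 = (4 + 103 + 1)/46745 = 108*(1/46745) = 108/46745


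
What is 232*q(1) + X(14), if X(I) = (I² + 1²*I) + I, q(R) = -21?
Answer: -4648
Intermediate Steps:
X(I) = I² + 2*I (X(I) = (I² + 1*I) + I = (I² + I) + I = (I + I²) + I = I² + 2*I)
232*q(1) + X(14) = 232*(-21) + 14*(2 + 14) = -4872 + 14*16 = -4872 + 224 = -4648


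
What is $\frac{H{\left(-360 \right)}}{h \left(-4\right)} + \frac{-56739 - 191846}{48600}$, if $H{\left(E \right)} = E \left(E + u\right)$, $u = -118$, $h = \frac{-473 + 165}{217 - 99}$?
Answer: $\frac{12331726591}{748440} \approx 16477.0$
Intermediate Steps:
$h = - \frac{154}{59}$ ($h = - \frac{308}{118} = \left(-308\right) \frac{1}{118} = - \frac{154}{59} \approx -2.6102$)
$H{\left(E \right)} = E \left(-118 + E\right)$ ($H{\left(E \right)} = E \left(E - 118\right) = E \left(-118 + E\right)$)
$\frac{H{\left(-360 \right)}}{h \left(-4\right)} + \frac{-56739 - 191846}{48600} = \frac{\left(-360\right) \left(-118 - 360\right)}{\left(- \frac{154}{59}\right) \left(-4\right)} + \frac{-56739 - 191846}{48600} = \frac{\left(-360\right) \left(-478\right)}{\frac{616}{59}} + \left(-56739 - 191846\right) \frac{1}{48600} = 172080 \cdot \frac{59}{616} - \frac{49717}{9720} = \frac{1269090}{77} - \frac{49717}{9720} = \frac{12331726591}{748440}$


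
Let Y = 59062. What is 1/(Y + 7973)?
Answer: 1/67035 ≈ 1.4918e-5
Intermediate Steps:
1/(Y + 7973) = 1/(59062 + 7973) = 1/67035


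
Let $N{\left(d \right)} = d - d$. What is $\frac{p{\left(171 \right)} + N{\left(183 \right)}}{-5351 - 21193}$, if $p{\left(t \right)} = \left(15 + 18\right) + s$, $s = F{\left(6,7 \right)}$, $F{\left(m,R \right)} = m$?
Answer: $- \frac{13}{8848} \approx -0.0014693$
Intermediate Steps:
$s = 6$
$N{\left(d \right)} = 0$
$p{\left(t \right)} = 39$ ($p{\left(t \right)} = \left(15 + 18\right) + 6 = 33 + 6 = 39$)
$\frac{p{\left(171 \right)} + N{\left(183 \right)}}{-5351 - 21193} = \frac{39 + 0}{-5351 - 21193} = \frac{39}{-26544} = 39 \left(- \frac{1}{26544}\right) = - \frac{13}{8848}$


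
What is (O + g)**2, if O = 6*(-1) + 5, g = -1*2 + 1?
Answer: 4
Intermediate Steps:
g = -1 (g = -2 + 1 = -1)
O = -1 (O = -6 + 5 = -1)
(O + g)**2 = (-1 - 1)**2 = (-2)**2 = 4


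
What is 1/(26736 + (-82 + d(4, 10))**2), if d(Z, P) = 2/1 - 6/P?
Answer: 25/830809 ≈ 3.0091e-5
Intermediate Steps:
d(Z, P) = 2 - 6/P (d(Z, P) = 2*1 - 6/P = 2 - 6/P)
1/(26736 + (-82 + d(4, 10))**2) = 1/(26736 + (-82 + (2 - 6/10))**2) = 1/(26736 + (-82 + (2 - 6*1/10))**2) = 1/(26736 + (-82 + (2 - 3/5))**2) = 1/(26736 + (-82 + 7/5)**2) = 1/(26736 + (-403/5)**2) = 1/(26736 + 162409/25) = 1/(830809/25) = 25/830809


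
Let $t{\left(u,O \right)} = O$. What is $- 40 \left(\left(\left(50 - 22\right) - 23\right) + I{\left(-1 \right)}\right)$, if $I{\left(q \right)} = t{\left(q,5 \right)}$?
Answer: $-400$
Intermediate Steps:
$I{\left(q \right)} = 5$
$- 40 \left(\left(\left(50 - 22\right) - 23\right) + I{\left(-1 \right)}\right) = - 40 \left(\left(\left(50 - 22\right) - 23\right) + 5\right) = - 40 \left(\left(28 - 23\right) + 5\right) = - 40 \left(5 + 5\right) = \left(-40\right) 10 = -400$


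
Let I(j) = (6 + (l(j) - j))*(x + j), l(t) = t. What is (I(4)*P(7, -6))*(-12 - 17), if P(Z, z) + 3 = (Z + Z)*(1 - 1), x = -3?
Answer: 522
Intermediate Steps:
I(j) = -18 + 6*j (I(j) = (6 + (j - j))*(-3 + j) = (6 + 0)*(-3 + j) = 6*(-3 + j) = -18 + 6*j)
P(Z, z) = -3 (P(Z, z) = -3 + (Z + Z)*(1 - 1) = -3 + (2*Z)*0 = -3 + 0 = -3)
(I(4)*P(7, -6))*(-12 - 17) = ((-18 + 6*4)*(-3))*(-12 - 17) = ((-18 + 24)*(-3))*(-29) = (6*(-3))*(-29) = -18*(-29) = 522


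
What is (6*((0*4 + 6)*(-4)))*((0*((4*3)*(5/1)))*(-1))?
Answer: 0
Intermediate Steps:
(6*((0*4 + 6)*(-4)))*((0*((4*3)*(5/1)))*(-1)) = (6*((0 + 6)*(-4)))*((0*(12*(5*1)))*(-1)) = (6*(6*(-4)))*((0*(12*5))*(-1)) = (6*(-24))*((0*60)*(-1)) = -0*(-1) = -144*0 = 0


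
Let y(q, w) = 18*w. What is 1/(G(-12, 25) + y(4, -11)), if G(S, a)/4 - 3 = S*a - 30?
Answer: -1/1506 ≈ -0.00066401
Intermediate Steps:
G(S, a) = -108 + 4*S*a (G(S, a) = 12 + 4*(S*a - 30) = 12 + 4*(-30 + S*a) = 12 + (-120 + 4*S*a) = -108 + 4*S*a)
1/(G(-12, 25) + y(4, -11)) = 1/((-108 + 4*(-12)*25) + 18*(-11)) = 1/((-108 - 1200) - 198) = 1/(-1308 - 198) = 1/(-1506) = -1/1506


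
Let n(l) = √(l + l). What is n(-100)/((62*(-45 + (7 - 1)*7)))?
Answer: -5*I*√2/93 ≈ -0.076033*I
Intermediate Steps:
n(l) = √2*√l (n(l) = √(2*l) = √2*√l)
n(-100)/((62*(-45 + (7 - 1)*7))) = (√2*√(-100))/((62*(-45 + (7 - 1)*7))) = (√2*(10*I))/((62*(-45 + 6*7))) = (10*I*√2)/((62*(-45 + 42))) = (10*I*√2)/((62*(-3))) = (10*I*√2)/(-186) = (10*I*√2)*(-1/186) = -5*I*√2/93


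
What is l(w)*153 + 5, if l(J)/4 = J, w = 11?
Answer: 6737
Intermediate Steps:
l(J) = 4*J
l(w)*153 + 5 = (4*11)*153 + 5 = 44*153 + 5 = 6732 + 5 = 6737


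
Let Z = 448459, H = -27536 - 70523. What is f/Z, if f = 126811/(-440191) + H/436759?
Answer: -98550534818/86219552811976771 ≈ -1.1430e-6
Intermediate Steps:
H = -98059
f = -98550534818/192257380969 (f = 126811/(-440191) - 98059/436759 = 126811*(-1/440191) - 98059*1/436759 = -126811/440191 - 98059/436759 = -98550534818/192257380969 ≈ -0.51260)
f/Z = -98550534818/192257380969/448459 = -98550534818/192257380969*1/448459 = -98550534818/86219552811976771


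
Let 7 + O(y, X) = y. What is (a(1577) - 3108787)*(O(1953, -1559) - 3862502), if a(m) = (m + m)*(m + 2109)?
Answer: -32879803392492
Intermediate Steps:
O(y, X) = -7 + y
a(m) = 2*m*(2109 + m) (a(m) = (2*m)*(2109 + m) = 2*m*(2109 + m))
(a(1577) - 3108787)*(O(1953, -1559) - 3862502) = (2*1577*(2109 + 1577) - 3108787)*((-7 + 1953) - 3862502) = (2*1577*3686 - 3108787)*(1946 - 3862502) = (11625644 - 3108787)*(-3860556) = 8516857*(-3860556) = -32879803392492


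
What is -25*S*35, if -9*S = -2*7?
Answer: -12250/9 ≈ -1361.1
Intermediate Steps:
S = 14/9 (S = -(-2)*7/9 = -⅑*(-14) = 14/9 ≈ 1.5556)
-25*S*35 = -25*14/9*35 = -350/9*35 = -12250/9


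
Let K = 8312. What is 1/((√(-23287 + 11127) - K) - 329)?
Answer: -8641/74679041 - 8*I*√190/74679041 ≈ -0.00011571 - 1.4766e-6*I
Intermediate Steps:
1/((√(-23287 + 11127) - K) - 329) = 1/((√(-23287 + 11127) - 1*8312) - 329) = 1/((√(-12160) - 8312) - 329) = 1/((8*I*√190 - 8312) - 329) = 1/((-8312 + 8*I*√190) - 329) = 1/(-8641 + 8*I*√190)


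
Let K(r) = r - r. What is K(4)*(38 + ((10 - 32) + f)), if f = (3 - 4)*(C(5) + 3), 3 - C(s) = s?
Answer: 0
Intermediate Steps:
C(s) = 3 - s
K(r) = 0
f = -1 (f = (3 - 4)*((3 - 1*5) + 3) = -((3 - 5) + 3) = -(-2 + 3) = -1*1 = -1)
K(4)*(38 + ((10 - 32) + f)) = 0*(38 + ((10 - 32) - 1)) = 0*(38 + (-22 - 1)) = 0*(38 - 23) = 0*15 = 0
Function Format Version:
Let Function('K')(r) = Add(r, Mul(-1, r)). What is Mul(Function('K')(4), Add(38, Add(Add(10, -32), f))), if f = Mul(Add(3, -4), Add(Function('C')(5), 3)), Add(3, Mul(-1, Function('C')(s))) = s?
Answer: 0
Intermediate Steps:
Function('C')(s) = Add(3, Mul(-1, s))
Function('K')(r) = 0
f = -1 (f = Mul(Add(3, -4), Add(Add(3, Mul(-1, 5)), 3)) = Mul(-1, Add(Add(3, -5), 3)) = Mul(-1, Add(-2, 3)) = Mul(-1, 1) = -1)
Mul(Function('K')(4), Add(38, Add(Add(10, -32), f))) = Mul(0, Add(38, Add(Add(10, -32), -1))) = Mul(0, Add(38, Add(-22, -1))) = Mul(0, Add(38, -23)) = Mul(0, 15) = 0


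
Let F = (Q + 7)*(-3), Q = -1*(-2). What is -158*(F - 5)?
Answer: 5056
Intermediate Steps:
Q = 2
F = -27 (F = (2 + 7)*(-3) = 9*(-3) = -27)
-158*(F - 5) = -158*(-27 - 5) = -158*(-32) = 5056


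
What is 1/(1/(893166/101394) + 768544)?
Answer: 148861/114406245283 ≈ 1.3012e-6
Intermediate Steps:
1/(1/(893166/101394) + 768544) = 1/(1/(893166*(1/101394)) + 768544) = 1/(1/(148861/16899) + 768544) = 1/(16899/148861 + 768544) = 1/(114406245283/148861) = 148861/114406245283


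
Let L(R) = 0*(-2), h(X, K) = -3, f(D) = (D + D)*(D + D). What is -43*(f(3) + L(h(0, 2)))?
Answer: -1548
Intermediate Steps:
f(D) = 4*D² (f(D) = (2*D)*(2*D) = 4*D²)
L(R) = 0
-43*(f(3) + L(h(0, 2))) = -43*(4*3² + 0) = -43*(4*9 + 0) = -43*(36 + 0) = -43*36 = -1548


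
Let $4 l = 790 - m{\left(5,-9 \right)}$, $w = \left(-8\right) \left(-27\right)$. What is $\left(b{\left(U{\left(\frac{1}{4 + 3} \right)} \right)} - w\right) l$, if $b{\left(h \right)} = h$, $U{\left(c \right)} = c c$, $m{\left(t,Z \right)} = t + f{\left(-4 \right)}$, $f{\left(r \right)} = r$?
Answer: $- \frac{8349987}{196} \approx -42602.0$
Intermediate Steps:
$m{\left(t,Z \right)} = -4 + t$ ($m{\left(t,Z \right)} = t - 4 = -4 + t$)
$U{\left(c \right)} = c^{2}$
$w = 216$
$l = \frac{789}{4}$ ($l = \frac{790 - \left(-4 + 5\right)}{4} = \frac{790 - 1}{4} = \frac{1}{4} \cdot 789 = \frac{789}{4} \approx 197.25$)
$\left(b{\left(U{\left(\frac{1}{4 + 3} \right)} \right)} - w\right) l = \left(\left(\frac{1}{4 + 3}\right)^{2} - 216\right) \frac{789}{4} = \left(\left(\frac{1}{7}\right)^{2} - 216\right) \frac{789}{4} = \left(\frac{1}{49} - 216\right) \frac{789}{4} = \left(- \frac{10583}{49}\right) \frac{789}{4} = - \frac{8349987}{196}$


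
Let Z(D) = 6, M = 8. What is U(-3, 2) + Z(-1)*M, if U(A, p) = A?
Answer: 45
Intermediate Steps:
U(-3, 2) + Z(-1)*M = -3 + 6*8 = -3 + 48 = 45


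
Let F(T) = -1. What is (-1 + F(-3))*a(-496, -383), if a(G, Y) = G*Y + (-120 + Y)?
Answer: -378930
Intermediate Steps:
a(G, Y) = -120 + Y + G*Y
(-1 + F(-3))*a(-496, -383) = (-1 - 1)*(-120 - 383 - 496*(-383)) = -2*(-120 - 383 + 189968) = -2*189465 = -378930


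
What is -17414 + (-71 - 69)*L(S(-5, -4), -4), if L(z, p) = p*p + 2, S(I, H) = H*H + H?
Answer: -19934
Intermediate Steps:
S(I, H) = H + H**2 (S(I, H) = H**2 + H = H + H**2)
L(z, p) = 2 + p**2 (L(z, p) = p**2 + 2 = 2 + p**2)
-17414 + (-71 - 69)*L(S(-5, -4), -4) = -17414 + (-71 - 69)*(2 + (-4)**2) = -17414 - 140*(2 + 16) = -17414 - 140*18 = -17414 - 2520 = -19934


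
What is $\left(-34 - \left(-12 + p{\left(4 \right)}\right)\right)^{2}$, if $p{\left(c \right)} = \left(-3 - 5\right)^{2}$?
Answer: $7396$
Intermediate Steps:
$p{\left(c \right)} = 64$ ($p{\left(c \right)} = \left(-8\right)^{2} = 64$)
$\left(-34 - \left(-12 + p{\left(4 \right)}\right)\right)^{2} = \left(-34 + \left(12 - 64\right)\right)^{2} = \left(-34 - 52\right)^{2} = \left(-86\right)^{2} = 7396$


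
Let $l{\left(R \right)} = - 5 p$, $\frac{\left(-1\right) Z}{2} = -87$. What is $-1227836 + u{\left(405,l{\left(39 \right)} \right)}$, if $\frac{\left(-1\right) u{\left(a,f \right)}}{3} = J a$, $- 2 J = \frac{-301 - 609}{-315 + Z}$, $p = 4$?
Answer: $- \frac{57524017}{47} \approx -1.2239 \cdot 10^{6}$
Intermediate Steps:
$Z = 174$ ($Z = \left(-2\right) \left(-87\right) = 174$)
$J = - \frac{455}{141}$ ($J = - \frac{\left(-301 - 609\right) \frac{1}{-315 + 174}}{2} = - \frac{\left(-910\right) \frac{1}{-141}}{2} = - \frac{\left(-910\right) \left(- \frac{1}{141}\right)}{2} = \left(- \frac{1}{2}\right) \frac{910}{141} = - \frac{455}{141} \approx -3.227$)
$l{\left(R \right)} = -20$ ($l{\left(R \right)} = \left(-5\right) 4 = -20$)
$u{\left(a,f \right)} = \frac{455 a}{47}$ ($u{\left(a,f \right)} = - 3 \left(- \frac{455 a}{141}\right) = \frac{455 a}{47}$)
$-1227836 + u{\left(405,l{\left(39 \right)} \right)} = -1227836 + \frac{455}{47} \cdot 405 = -1227836 + \frac{184275}{47} = - \frac{57524017}{47}$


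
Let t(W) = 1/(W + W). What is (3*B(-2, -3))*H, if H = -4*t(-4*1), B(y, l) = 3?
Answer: 9/2 ≈ 4.5000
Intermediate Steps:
t(W) = 1/(2*W)
H = ½ (H = -2/((-4*1)) = -2/(-4) = -2*(-1)/4 = -4*(-⅛) = ½ ≈ 0.50000)
(3*B(-2, -3))*H = (3*3)*(½) = 9*(½) = 9/2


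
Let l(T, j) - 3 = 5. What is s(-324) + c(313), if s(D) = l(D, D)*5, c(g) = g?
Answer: 353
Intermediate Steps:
l(T, j) = 8 (l(T, j) = 3 + 5 = 8)
s(D) = 40 (s(D) = 8*5 = 40)
s(-324) + c(313) = 40 + 313 = 353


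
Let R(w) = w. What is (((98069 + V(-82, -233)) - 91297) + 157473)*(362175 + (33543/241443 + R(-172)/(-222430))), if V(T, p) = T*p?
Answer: 198124140133323028002/2983564805 ≈ 6.6405e+10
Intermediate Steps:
(((98069 + V(-82, -233)) - 91297) + 157473)*(362175 + (33543/241443 + R(-172)/(-222430))) = (((98069 - 82*(-233)) - 91297) + 157473)*(362175 + (33543/241443 - 172/(-222430))) = (((98069 + 19106) - 91297) + 157473)*(362175 + (33543*(1/241443) - 172*(-1/222430))) = ((117175 - 91297) + 157473)*(362175 + (3727/26827 + 86/111215)) = (25878 + 157473)*(362175 + 416805427/2983564805) = 183351*(1080573000056302/2983564805) = 198124140133323028002/2983564805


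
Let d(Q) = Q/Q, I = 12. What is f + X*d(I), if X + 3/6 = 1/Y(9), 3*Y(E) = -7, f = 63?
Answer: 869/14 ≈ 62.071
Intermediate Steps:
Y(E) = -7/3 (Y(E) = (⅓)*(-7) = -7/3)
d(Q) = 1
X = -13/14 (X = -½ + 1/(-7/3) = -½ - 3/7 = -13/14 ≈ -0.92857)
f + X*d(I) = 63 - 13/14*1 = 63 - 13/14 = 869/14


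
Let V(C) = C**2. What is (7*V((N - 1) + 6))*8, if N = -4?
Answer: 56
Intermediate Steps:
(7*V((N - 1) + 6))*8 = (7*((-4 - 1) + 6)**2)*8 = (7*(-5 + 6)**2)*8 = (7*1**2)*8 = (7*1)*8 = 7*8 = 56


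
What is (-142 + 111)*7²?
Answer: -1519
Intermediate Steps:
(-142 + 111)*7² = -31*49 = -1519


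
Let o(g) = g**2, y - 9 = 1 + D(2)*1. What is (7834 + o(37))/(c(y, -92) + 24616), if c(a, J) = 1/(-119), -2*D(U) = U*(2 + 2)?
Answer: 1095157/2929303 ≈ 0.37386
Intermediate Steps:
D(U) = -2*U (D(U) = -U*(2 + 2)/2 = -U*4/2 = -2*U)
y = 6 (y = 9 + (1 - 2*2*1) = 9 + (1 - 4*1) = 9 + (1 - 4) = 9 - 3 = 6)
c(a, J) = -1/119
(7834 + o(37))/(c(y, -92) + 24616) = (7834 + 37**2)/(-1/119 + 24616) = (7834 + 1369)/(2929303/119) = 9203*(119/2929303) = 1095157/2929303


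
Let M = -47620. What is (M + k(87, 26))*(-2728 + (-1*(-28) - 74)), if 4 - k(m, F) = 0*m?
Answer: 132086784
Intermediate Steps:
k(m, F) = 4 (k(m, F) = 4 - 0*m = 4 - 1*0 = 4 + 0 = 4)
(M + k(87, 26))*(-2728 + (-1*(-28) - 74)) = (-47620 + 4)*(-2728 + (-1*(-28) - 74)) = -47616*(-2728 + (28 - 74)) = -47616*(-2728 - 46) = -47616*(-2774) = 132086784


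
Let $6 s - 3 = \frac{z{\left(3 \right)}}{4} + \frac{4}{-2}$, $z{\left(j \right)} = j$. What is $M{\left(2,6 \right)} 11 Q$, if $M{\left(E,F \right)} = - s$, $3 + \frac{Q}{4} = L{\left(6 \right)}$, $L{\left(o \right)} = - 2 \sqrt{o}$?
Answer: $\frac{77}{2} + \frac{77 \sqrt{6}}{3} \approx 101.37$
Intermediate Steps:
$s = \frac{7}{24}$ ($s = \frac{1}{2} + \frac{\frac{3}{4} + \frac{4}{-2}}{6} = \frac{1}{2} + \frac{3 \cdot \frac{1}{4} + 4 \left(- \frac{1}{2}\right)}{6} = \frac{1}{2} + \frac{\frac{3}{4} - 2}{6} = \frac{1}{2} + \frac{1}{6} \left(- \frac{5}{4}\right) = \frac{1}{2} - \frac{5}{24} = \frac{7}{24} \approx 0.29167$)
$Q = -12 - 8 \sqrt{6}$ ($Q = -12 + 4 \left(- 2 \sqrt{6}\right) = -12 - 8 \sqrt{6} \approx -31.596$)
$M{\left(E,F \right)} = - \frac{7}{24}$ ($M{\left(E,F \right)} = \left(-1\right) \frac{7}{24} = - \frac{7}{24}$)
$M{\left(2,6 \right)} 11 Q = \left(- \frac{7}{24}\right) 11 \left(-12 - 8 \sqrt{6}\right) = - \frac{77 \left(-12 - 8 \sqrt{6}\right)}{24} = \frac{77}{2} + \frac{77 \sqrt{6}}{3}$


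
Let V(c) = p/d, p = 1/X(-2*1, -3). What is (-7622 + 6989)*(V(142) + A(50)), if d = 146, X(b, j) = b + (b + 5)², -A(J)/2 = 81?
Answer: 104801379/1022 ≈ 1.0255e+5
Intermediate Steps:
A(J) = -162 (A(J) = -2*81 = -162)
X(b, j) = b + (5 + b)²
p = ⅐ (p = 1/(-2*1 + (5 - 2*1)²) = 1/(-2 + (5 - 2)²) = 1/(-2 + 3²) = 1/(-2 + 9) = 1/7 = ⅐ ≈ 0.14286)
V(c) = 1/1022 (V(c) = (⅐)/146 = (⅐)*(1/146) = 1/1022)
(-7622 + 6989)*(V(142) + A(50)) = (-7622 + 6989)*(1/1022 - 162) = -633*(-165563/1022) = 104801379/1022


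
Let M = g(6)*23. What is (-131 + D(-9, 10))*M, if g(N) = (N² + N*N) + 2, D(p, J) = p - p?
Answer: -222962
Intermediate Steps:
D(p, J) = 0
g(N) = 2 + 2*N² (g(N) = (N² + N²) + 2 = 2*N² + 2 = 2 + 2*N²)
M = 1702 (M = (2 + 2*6²)*23 = (2 + 2*36)*23 = (2 + 72)*23 = 74*23 = 1702)
(-131 + D(-9, 10))*M = (-131 + 0)*1702 = -131*1702 = -222962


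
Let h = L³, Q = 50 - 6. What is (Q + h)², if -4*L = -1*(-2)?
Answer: 123201/64 ≈ 1925.0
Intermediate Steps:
L = -½ (L = -(-1)*(-2)/4 = -¼*2 = -½ ≈ -0.50000)
Q = 44
h = -⅛ (h = (-½)³ = -⅛ ≈ -0.12500)
(Q + h)² = (44 - ⅛)² = (351/8)² = 123201/64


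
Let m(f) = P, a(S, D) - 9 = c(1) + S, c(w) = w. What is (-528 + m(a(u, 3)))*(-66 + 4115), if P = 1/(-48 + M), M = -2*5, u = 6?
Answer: -124000625/58 ≈ -2.1379e+6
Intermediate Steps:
M = -10
a(S, D) = 10 + S (a(S, D) = 9 + (1 + S) = 10 + S)
P = -1/58 (P = 1/(-48 - 10) = 1/(-58) = -1/58 ≈ -0.017241)
m(f) = -1/58
(-528 + m(a(u, 3)))*(-66 + 4115) = (-528 - 1/58)*(-66 + 4115) = -30625/58*4049 = -124000625/58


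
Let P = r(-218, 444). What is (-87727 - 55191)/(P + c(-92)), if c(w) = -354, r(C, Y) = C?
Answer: 71459/286 ≈ 249.86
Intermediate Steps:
P = -218
(-87727 - 55191)/(P + c(-92)) = (-87727 - 55191)/(-218 - 354) = -142918/(-572) = -142918*(-1/572) = 71459/286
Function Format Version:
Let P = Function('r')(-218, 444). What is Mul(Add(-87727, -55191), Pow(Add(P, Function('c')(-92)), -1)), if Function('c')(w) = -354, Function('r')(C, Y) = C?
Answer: Rational(71459, 286) ≈ 249.86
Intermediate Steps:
P = -218
Mul(Add(-87727, -55191), Pow(Add(P, Function('c')(-92)), -1)) = Mul(Add(-87727, -55191), Pow(Add(-218, -354), -1)) = Mul(-142918, Pow(-572, -1)) = Mul(-142918, Rational(-1, 572)) = Rational(71459, 286)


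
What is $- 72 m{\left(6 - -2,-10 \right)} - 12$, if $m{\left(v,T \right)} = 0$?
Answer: $-12$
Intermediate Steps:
$- 72 m{\left(6 - -2,-10 \right)} - 12 = \left(-72\right) 0 - 12 = 0 - 12 = -12$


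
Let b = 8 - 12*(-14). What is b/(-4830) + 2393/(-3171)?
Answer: -96161/121555 ≈ -0.79109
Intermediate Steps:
b = 176 (b = 8 + 168 = 176)
b/(-4830) + 2393/(-3171) = 176/(-4830) + 2393/(-3171) = 176*(-1/4830) + 2393*(-1/3171) = -88/2415 - 2393/3171 = -96161/121555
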